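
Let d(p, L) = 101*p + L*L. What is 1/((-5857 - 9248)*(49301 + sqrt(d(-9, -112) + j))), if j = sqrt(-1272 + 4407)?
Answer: -1/(15105*(49301 + sqrt(11635 + sqrt(3135)))) ≈ -1.3399e-9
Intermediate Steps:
d(p, L) = L**2 + 101*p (d(p, L) = 101*p + L**2 = L**2 + 101*p)
j = sqrt(3135) ≈ 55.991
1/((-5857 - 9248)*(49301 + sqrt(d(-9, -112) + j))) = 1/((-5857 - 9248)*(49301 + sqrt(((-112)**2 + 101*(-9)) + sqrt(3135)))) = 1/(-15105*(49301 + sqrt((12544 - 909) + sqrt(3135)))) = 1/(-15105*(49301 + sqrt(11635 + sqrt(3135)))) = 1/(-744691605 - 15105*sqrt(11635 + sqrt(3135)))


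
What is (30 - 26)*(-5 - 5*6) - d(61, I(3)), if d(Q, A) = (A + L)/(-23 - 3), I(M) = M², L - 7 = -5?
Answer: -3629/26 ≈ -139.58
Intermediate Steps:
L = 2 (L = 7 - 5 = 2)
d(Q, A) = -1/13 - A/26 (d(Q, A) = (A + 2)/(-23 - 3) = (2 + A)/(-26) = (2 + A)*(-1/26) = -1/13 - A/26)
(30 - 26)*(-5 - 5*6) - d(61, I(3)) = (30 - 26)*(-5 - 5*6) - (-1/13 - 1/26*3²) = 4*(-5 - 30) - (-1/13 - 1/26*9) = 4*(-35) - (-1/13 - 9/26) = -140 - 1*(-11/26) = -140 + 11/26 = -3629/26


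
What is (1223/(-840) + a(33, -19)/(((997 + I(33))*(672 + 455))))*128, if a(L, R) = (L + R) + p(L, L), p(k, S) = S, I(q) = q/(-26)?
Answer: -81559602032/437653545 ≈ -186.36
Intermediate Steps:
I(q) = -q/26 (I(q) = q*(-1/26) = -q/26)
a(L, R) = R + 2*L (a(L, R) = (L + R) + L = R + 2*L)
(1223/(-840) + a(33, -19)/(((997 + I(33))*(672 + 455))))*128 = (1223/(-840) + (-19 + 2*33)/(((997 - 1/26*33)*(672 + 455))))*128 = (1223*(-1/840) + (-19 + 66)/(((997 - 33/26)*1127)))*128 = (-1223/840 + 47/(((25889/26)*1127)))*128 = (-1223/840 + 47/(29176903/26))*128 = (-1223/840 + 47*(26/29176903))*128 = (-1223/840 + 1222/29176903)*128 = -5097475127/3501228360*128 = -81559602032/437653545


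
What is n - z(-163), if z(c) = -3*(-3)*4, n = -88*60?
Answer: -5316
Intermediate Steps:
n = -5280
z(c) = 36 (z(c) = 9*4 = 36)
n - z(-163) = -5280 - 1*36 = -5280 - 36 = -5316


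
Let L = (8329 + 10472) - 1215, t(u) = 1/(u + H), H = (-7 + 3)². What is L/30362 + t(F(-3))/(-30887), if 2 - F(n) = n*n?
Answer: 2444289338/4220059923 ≈ 0.57921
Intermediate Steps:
F(n) = 2 - n² (F(n) = 2 - n*n = 2 - n²)
H = 16 (H = (-4)² = 16)
t(u) = 1/(16 + u) (t(u) = 1/(u + 16) = 1/(16 + u))
L = 17586 (L = 18801 - 1215 = 17586)
L/30362 + t(F(-3))/(-30887) = 17586/30362 + 1/((16 + (2 - 1*(-3)²))*(-30887)) = 17586*(1/30362) - 1/30887/(16 + (2 - 1*9)) = 8793/15181 - 1/30887/(16 + (2 - 9)) = 8793/15181 - 1/30887/(16 - 7) = 8793/15181 - 1/30887/9 = 8793/15181 + (⅑)*(-1/30887) = 8793/15181 - 1/277983 = 2444289338/4220059923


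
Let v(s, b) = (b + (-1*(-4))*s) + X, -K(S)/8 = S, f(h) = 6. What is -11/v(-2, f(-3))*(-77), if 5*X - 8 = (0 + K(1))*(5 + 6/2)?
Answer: -385/6 ≈ -64.167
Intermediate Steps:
K(S) = -8*S
X = -56/5 (X = 8/5 + ((0 - 8*1)*(5 + 6/2))/5 = 8/5 + ((0 - 8)*(5 + 6*(½)))/5 = 8/5 + (-8*(5 + 3))/5 = 8/5 + (-8*8)/5 = 8/5 + (⅕)*(-64) = 8/5 - 64/5 = -56/5 ≈ -11.200)
v(s, b) = -56/5 + b + 4*s (v(s, b) = (b + (-1*(-4))*s) - 56/5 = (b + 4*s) - 56/5 = -56/5 + b + 4*s)
-11/v(-2, f(-3))*(-77) = -11/(-56/5 + 6 + 4*(-2))*(-77) = -11/(-56/5 + 6 - 8)*(-77) = -11/(-66/5)*(-77) = -11*(-5/66)*(-77) = (⅚)*(-77) = -385/6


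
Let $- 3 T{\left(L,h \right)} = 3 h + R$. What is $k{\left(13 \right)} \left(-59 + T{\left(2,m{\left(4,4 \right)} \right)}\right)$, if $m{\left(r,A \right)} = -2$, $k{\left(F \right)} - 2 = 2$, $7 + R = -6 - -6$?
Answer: $- \frac{656}{3} \approx -218.67$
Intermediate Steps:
$R = -7$ ($R = -7 - 0 = -7 + \left(-6 + 6\right) = -7 + 0 = -7$)
$k{\left(F \right)} = 4$ ($k{\left(F \right)} = 2 + 2 = 4$)
$T{\left(L,h \right)} = \frac{7}{3} - h$ ($T{\left(L,h \right)} = - \frac{3 h - 7}{3} = - \frac{-7 + 3 h}{3} = \frac{7}{3} - h$)
$k{\left(13 \right)} \left(-59 + T{\left(2,m{\left(4,4 \right)} \right)}\right) = 4 \left(-59 + \left(\frac{7}{3} - -2\right)\right) = 4 \left(-59 + \left(\frac{7}{3} + 2\right)\right) = 4 \left(-59 + \frac{13}{3}\right) = 4 \left(- \frac{164}{3}\right) = - \frac{656}{3}$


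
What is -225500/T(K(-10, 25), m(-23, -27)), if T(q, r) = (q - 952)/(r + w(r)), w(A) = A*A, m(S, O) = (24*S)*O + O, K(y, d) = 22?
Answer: 1663739045100/31 ≈ 5.3669e+10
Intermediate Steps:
m(S, O) = O + 24*O*S (m(S, O) = 24*O*S + O = O + 24*O*S)
w(A) = A**2
T(q, r) = (-952 + q)/(r + r**2) (T(q, r) = (q - 952)/(r + r**2) = (-952 + q)/(r + r**2))
-225500/T(K(-10, 25), m(-23, -27)) = -225500*(-27*(1 - 27*(1 + 24*(-23)))*(1 + 24*(-23))/(-952 + 22)) = -225500*9*(1 - 552)*(1 - 27*(1 - 552))/310 = -225500/(-930/(-27*(-551)*(1 - 27*(-551)))) = -225500/(-930/(14877*(1 + 14877))) = -225500/((1/14877)*(-930)/14878) = -225500/((1/14877)*(1/14878)*(-930)) = -225500/(-155/36890001) = -225500*(-36890001/155) = 1663739045100/31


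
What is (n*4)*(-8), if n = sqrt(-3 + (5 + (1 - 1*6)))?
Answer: -32*I*sqrt(3) ≈ -55.426*I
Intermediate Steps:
n = I*sqrt(3) (n = sqrt(-3 + (5 + (1 - 6))) = sqrt(-3 + (5 - 5)) = sqrt(-3 + 0) = sqrt(-3) = I*sqrt(3) ≈ 1.732*I)
(n*4)*(-8) = ((I*sqrt(3))*4)*(-8) = (4*I*sqrt(3))*(-8) = -32*I*sqrt(3)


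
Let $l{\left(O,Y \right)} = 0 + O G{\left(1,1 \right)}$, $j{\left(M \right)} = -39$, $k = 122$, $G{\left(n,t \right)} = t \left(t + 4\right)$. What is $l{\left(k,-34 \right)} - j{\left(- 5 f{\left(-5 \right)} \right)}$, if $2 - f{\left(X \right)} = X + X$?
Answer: $649$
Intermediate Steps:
$f{\left(X \right)} = 2 - 2 X$ ($f{\left(X \right)} = 2 - \left(X + X\right) = 2 - 2 X$)
$G{\left(n,t \right)} = t \left(4 + t\right)$
$l{\left(O,Y \right)} = 5 O$ ($l{\left(O,Y \right)} = 0 + O 1 \left(4 + 1\right) = 0 + O 1 \cdot 5 = 0 + O 5 = 0 + 5 O = 5 O$)
$l{\left(k,-34 \right)} - j{\left(- 5 f{\left(-5 \right)} \right)} = 5 \cdot 122 - -39 = 610 + 39 = 649$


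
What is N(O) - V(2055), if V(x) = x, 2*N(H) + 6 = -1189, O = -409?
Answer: -5305/2 ≈ -2652.5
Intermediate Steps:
N(H) = -1195/2 (N(H) = -3 + (½)*(-1189) = -3 - 1189/2 = -1195/2)
N(O) - V(2055) = -1195/2 - 1*2055 = -1195/2 - 2055 = -5305/2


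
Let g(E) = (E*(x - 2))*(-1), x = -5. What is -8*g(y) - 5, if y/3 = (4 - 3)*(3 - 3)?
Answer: -5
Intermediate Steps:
y = 0 (y = 3*((4 - 3)*(3 - 3)) = 3*(1*0) = 3*0 = 0)
g(E) = 7*E (g(E) = (E*(-5 - 2))*(-1) = (E*(-7))*(-1) = -7*E*(-1) = 7*E)
-8*g(y) - 5 = -56*0 - 5 = -8*0 - 5 = 0 - 5 = -5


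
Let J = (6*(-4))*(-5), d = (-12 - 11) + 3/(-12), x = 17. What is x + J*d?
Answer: -2773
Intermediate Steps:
d = -93/4 (d = -23 + 3*(-1/12) = -23 - ¼ = -93/4 ≈ -23.250)
J = 120 (J = -24*(-5) = 120)
x + J*d = 17 + 120*(-93/4) = 17 - 2790 = -2773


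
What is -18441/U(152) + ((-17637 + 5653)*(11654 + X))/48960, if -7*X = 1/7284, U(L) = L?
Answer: -1259416392313/423491760 ≈ -2973.9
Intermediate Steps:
X = -1/50988 (X = -⅐/7284 = -⅐*1/7284 = -1/50988 ≈ -1.9612e-5)
-18441/U(152) + ((-17637 + 5653)*(11654 + X))/48960 = -18441/152 + ((-17637 + 5653)*(11654 - 1/50988))/48960 = -18441*1/152 - 11984*594214151/50988*(1/48960) = -18441/152 - 254323656628/1821*1/48960 = -18441/152 - 63580914157/22289040 = -1259416392313/423491760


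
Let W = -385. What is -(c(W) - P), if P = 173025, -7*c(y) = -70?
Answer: 173015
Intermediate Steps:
c(y) = 10 (c(y) = -⅐*(-70) = 10)
-(c(W) - P) = -(10 - 1*173025) = -(10 - 173025) = -1*(-173015) = 173015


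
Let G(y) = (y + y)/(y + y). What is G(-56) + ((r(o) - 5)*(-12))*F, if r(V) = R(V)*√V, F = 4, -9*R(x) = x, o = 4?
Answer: 851/3 ≈ 283.67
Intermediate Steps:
R(x) = -x/9
r(V) = -V^(3/2)/9 (r(V) = (-V/9)*√V = -V^(3/2)/9)
G(y) = 1 (G(y) = (2*y)/((2*y)) = (2*y)*(1/(2*y)) = 1)
G(-56) + ((r(o) - 5)*(-12))*F = 1 + ((-4^(3/2)/9 - 5)*(-12))*4 = 1 + ((-⅑*8 - 5)*(-12))*4 = 1 + ((-8/9 - 5)*(-12))*4 = 1 - 53/9*(-12)*4 = 1 + (212/3)*4 = 1 + 848/3 = 851/3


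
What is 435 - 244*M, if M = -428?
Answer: 104867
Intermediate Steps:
435 - 244*M = 435 - 244*(-428) = 435 + 104432 = 104867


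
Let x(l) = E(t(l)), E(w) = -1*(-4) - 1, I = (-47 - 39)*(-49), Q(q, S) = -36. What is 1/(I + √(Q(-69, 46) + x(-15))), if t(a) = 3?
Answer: 4214/17757829 - I*√33/17757829 ≈ 0.0002373 - 3.2349e-7*I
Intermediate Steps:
I = 4214 (I = -86*(-49) = 4214)
E(w) = 3 (E(w) = 4 - 1 = 3)
x(l) = 3
1/(I + √(Q(-69, 46) + x(-15))) = 1/(4214 + √(-36 + 3)) = 1/(4214 + √(-33)) = 1/(4214 + I*√33)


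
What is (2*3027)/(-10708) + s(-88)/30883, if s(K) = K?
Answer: -93953993/165347582 ≈ -0.56822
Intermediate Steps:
(2*3027)/(-10708) + s(-88)/30883 = (2*3027)/(-10708) - 88/30883 = 6054*(-1/10708) - 88*1/30883 = -3027/5354 - 88/30883 = -93953993/165347582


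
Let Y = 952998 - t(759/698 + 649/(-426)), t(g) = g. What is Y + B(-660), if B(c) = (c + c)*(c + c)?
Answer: 200367833543/74337 ≈ 2.6954e+6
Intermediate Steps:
B(c) = 4*c² (B(c) = (2*c)*(2*c) = 4*c²)
Y = 70843044743/74337 (Y = 952998 - (759/698 + 649/(-426)) = 952998 - (759*(1/698) + 649*(-1/426)) = 952998 - (759/698 - 649/426) = 952998 - 1*(-32417/74337) = 952998 + 32417/74337 = 70843044743/74337 ≈ 9.5300e+5)
Y + B(-660) = 70843044743/74337 + 4*(-660)² = 70843044743/74337 + 4*435600 = 70843044743/74337 + 1742400 = 200367833543/74337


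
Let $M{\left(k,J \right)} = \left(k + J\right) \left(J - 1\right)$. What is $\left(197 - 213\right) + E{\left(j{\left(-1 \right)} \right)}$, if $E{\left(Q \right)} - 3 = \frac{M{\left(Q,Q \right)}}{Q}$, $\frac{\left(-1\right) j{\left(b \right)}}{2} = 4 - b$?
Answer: $-35$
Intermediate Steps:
$j{\left(b \right)} = -8 + 2 b$ ($j{\left(b \right)} = - 2 \left(4 - b\right) = -8 + 2 b$)
$M{\left(k,J \right)} = \left(-1 + J\right) \left(J + k\right)$ ($M{\left(k,J \right)} = \left(J + k\right) \left(-1 + J\right) = \left(-1 + J\right) \left(J + k\right)$)
$E{\left(Q \right)} = 3 + \frac{- 2 Q + 2 Q^{2}}{Q}$ ($E{\left(Q \right)} = 3 + \frac{Q^{2} - Q - Q + Q Q}{Q} = 3 + \frac{Q^{2} - Q - Q + Q^{2}}{Q} = 3 + \frac{- 2 Q + 2 Q^{2}}{Q}$)
$\left(197 - 213\right) + E{\left(j{\left(-1 \right)} \right)} = \left(197 - 213\right) + \left(1 + 2 \left(-8 + 2 \left(-1\right)\right)\right) = -16 + \left(1 + 2 \left(-8 - 2\right)\right) = -16 + \left(1 + 2 \left(-10\right)\right) = -16 + \left(1 - 20\right) = -16 - 19 = -35$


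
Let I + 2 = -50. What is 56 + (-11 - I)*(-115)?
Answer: -4659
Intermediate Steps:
I = -52 (I = -2 - 50 = -52)
56 + (-11 - I)*(-115) = 56 + (-11 - 1*(-52))*(-115) = 56 + (-11 + 52)*(-115) = 56 + 41*(-115) = 56 - 4715 = -4659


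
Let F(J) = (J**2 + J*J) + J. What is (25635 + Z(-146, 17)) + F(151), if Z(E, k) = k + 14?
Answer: 71419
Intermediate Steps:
Z(E, k) = 14 + k
F(J) = J + 2*J**2 (F(J) = (J**2 + J**2) + J = 2*J**2 + J = J + 2*J**2)
(25635 + Z(-146, 17)) + F(151) = (25635 + (14 + 17)) + 151*(1 + 2*151) = (25635 + 31) + 151*(1 + 302) = 25666 + 151*303 = 25666 + 45753 = 71419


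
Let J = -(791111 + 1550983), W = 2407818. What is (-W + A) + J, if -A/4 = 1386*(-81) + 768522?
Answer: -7374936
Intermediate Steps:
A = -2625024 (A = -4*(1386*(-81) + 768522) = -4*(-112266 + 768522) = -4*656256 = -2625024)
J = -2342094 (J = -1*2342094 = -2342094)
(-W + A) + J = (-1*2407818 - 2625024) - 2342094 = (-2407818 - 2625024) - 2342094 = -5032842 - 2342094 = -7374936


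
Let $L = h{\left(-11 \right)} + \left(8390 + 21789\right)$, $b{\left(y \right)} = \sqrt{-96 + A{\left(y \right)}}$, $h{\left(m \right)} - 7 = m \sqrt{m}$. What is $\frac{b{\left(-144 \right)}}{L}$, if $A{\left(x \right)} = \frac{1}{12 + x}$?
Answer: $- \frac{11 \sqrt{38019}}{5467175562} + \frac{5031 i \sqrt{418209}}{10023155197} \approx -3.9231 \cdot 10^{-7} + 0.0003246 i$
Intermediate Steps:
$h{\left(m \right)} = 7 + m^{\frac{3}{2}}$ ($h{\left(m \right)} = 7 + m \sqrt{m} = 7 + m^{\frac{3}{2}}$)
$b{\left(y \right)} = \sqrt{-96 + \frac{1}{12 + y}}$
$L = 30186 - 11 i \sqrt{11}$ ($L = \left(7 + \left(-11\right)^{\frac{3}{2}}\right) + \left(8390 + 21789\right) = \left(7 - 11 i \sqrt{11}\right) + 30179 = 30186 - 11 i \sqrt{11} \approx 30186.0 - 36.483 i$)
$\frac{b{\left(-144 \right)}}{L} = \frac{\sqrt{\frac{-1151 - -13824}{12 - 144}}}{30186 - 11 i \sqrt{11}} = \frac{\sqrt{\frac{-1151 + 13824}{-132}}}{30186 - 11 i \sqrt{11}} = \frac{\sqrt{\left(- \frac{1}{132}\right) 12673}}{30186 - 11 i \sqrt{11}} = \frac{\sqrt{- \frac{12673}{132}}}{30186 - 11 i \sqrt{11}} = \frac{\frac{1}{66} i \sqrt{418209}}{30186 - 11 i \sqrt{11}} = \frac{i \sqrt{418209}}{66 \left(30186 - 11 i \sqrt{11}\right)}$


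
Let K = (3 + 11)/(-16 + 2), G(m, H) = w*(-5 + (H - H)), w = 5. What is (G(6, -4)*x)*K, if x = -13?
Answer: -325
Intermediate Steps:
G(m, H) = -25 (G(m, H) = 5*(-5 + (H - H)) = 5*(-5 + 0) = 5*(-5) = -25)
K = -1 (K = 14/(-14) = 14*(-1/14) = -1)
(G(6, -4)*x)*K = -25*(-13)*(-1) = 325*(-1) = -325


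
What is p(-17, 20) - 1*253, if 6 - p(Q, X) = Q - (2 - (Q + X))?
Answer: -231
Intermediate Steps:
p(Q, X) = 8 - X - 2*Q (p(Q, X) = 6 - (Q - (2 - (Q + X))) = 6 - (Q - (2 + (-Q - X))) = 6 - (Q - (2 - Q - X)) = 6 - (Q + (-2 + Q + X)) = 6 - (-2 + X + 2*Q) = 6 + (2 - X - 2*Q) = 8 - X - 2*Q)
p(-17, 20) - 1*253 = (8 - 1*20 - 2*(-17)) - 1*253 = (8 - 20 + 34) - 253 = 22 - 253 = -231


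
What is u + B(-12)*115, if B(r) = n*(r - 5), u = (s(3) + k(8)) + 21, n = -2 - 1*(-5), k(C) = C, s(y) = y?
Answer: -5833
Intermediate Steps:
n = 3 (n = -2 + 5 = 3)
u = 32 (u = (3 + 8) + 21 = 11 + 21 = 32)
B(r) = -15 + 3*r (B(r) = 3*(r - 5) = 3*(-5 + r) = -15 + 3*r)
u + B(-12)*115 = 32 + (-15 + 3*(-12))*115 = 32 + (-15 - 36)*115 = 32 - 51*115 = 32 - 5865 = -5833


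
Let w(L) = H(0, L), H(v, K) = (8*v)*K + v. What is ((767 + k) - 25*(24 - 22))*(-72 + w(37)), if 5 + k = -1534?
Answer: 59184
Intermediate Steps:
H(v, K) = v + 8*K*v (H(v, K) = 8*K*v + v = v + 8*K*v)
k = -1539 (k = -5 - 1534 = -1539)
w(L) = 0 (w(L) = 0*(1 + 8*L) = 0)
((767 + k) - 25*(24 - 22))*(-72 + w(37)) = ((767 - 1539) - 25*(24 - 22))*(-72 + 0) = (-772 - 25*2)*(-72) = (-772 - 50)*(-72) = -822*(-72) = 59184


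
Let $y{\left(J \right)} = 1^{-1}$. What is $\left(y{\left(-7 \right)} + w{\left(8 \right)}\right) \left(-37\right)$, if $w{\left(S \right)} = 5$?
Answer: $-222$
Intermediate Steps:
$y{\left(J \right)} = 1$
$\left(y{\left(-7 \right)} + w{\left(8 \right)}\right) \left(-37\right) = \left(1 + 5\right) \left(-37\right) = 6 \left(-37\right) = -222$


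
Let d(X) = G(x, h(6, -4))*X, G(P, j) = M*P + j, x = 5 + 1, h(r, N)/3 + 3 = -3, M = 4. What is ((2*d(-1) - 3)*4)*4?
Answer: -240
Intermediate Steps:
h(r, N) = -18 (h(r, N) = -9 + 3*(-3) = -9 - 9 = -18)
x = 6
G(P, j) = j + 4*P (G(P, j) = 4*P + j = j + 4*P)
d(X) = 6*X (d(X) = (-18 + 4*6)*X = (-18 + 24)*X = 6*X)
((2*d(-1) - 3)*4)*4 = ((2*(6*(-1)) - 3)*4)*4 = ((2*(-6) - 3)*4)*4 = ((-12 - 3)*4)*4 = -15*4*4 = -60*4 = -240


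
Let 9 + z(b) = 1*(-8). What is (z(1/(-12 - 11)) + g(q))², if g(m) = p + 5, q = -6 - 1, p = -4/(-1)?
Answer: 64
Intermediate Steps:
p = 4 (p = -4*(-1) = 4)
z(b) = -17 (z(b) = -9 + 1*(-8) = -9 - 8 = -17)
q = -7
g(m) = 9 (g(m) = 4 + 5 = 9)
(z(1/(-12 - 11)) + g(q))² = (-17 + 9)² = (-8)² = 64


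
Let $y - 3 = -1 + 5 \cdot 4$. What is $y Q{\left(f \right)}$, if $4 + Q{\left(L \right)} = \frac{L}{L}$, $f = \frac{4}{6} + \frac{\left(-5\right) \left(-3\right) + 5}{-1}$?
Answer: $-66$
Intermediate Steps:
$y = 22$ ($y = 3 + \left(-1 + 5 \cdot 4\right) = 3 + \left(-1 + 20\right) = 3 + 19 = 22$)
$f = - \frac{58}{3}$ ($f = 4 \cdot \frac{1}{6} + \left(15 + 5\right) \left(-1\right) = \frac{2}{3} + 20 \left(-1\right) = \frac{2}{3} - 20 = - \frac{58}{3} \approx -19.333$)
$Q{\left(L \right)} = -3$ ($Q{\left(L \right)} = -4 + \frac{L}{L} = -4 + 1 = -3$)
$y Q{\left(f \right)} = 22 \left(-3\right) = -66$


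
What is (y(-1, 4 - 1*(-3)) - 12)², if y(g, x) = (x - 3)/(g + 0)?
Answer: 256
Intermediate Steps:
y(g, x) = (-3 + x)/g
(y(-1, 4 - 1*(-3)) - 12)² = ((-3 + (4 - 1*(-3)))/(-1) - 12)² = (-(-3 + (4 + 3)) - 12)² = (-(-3 + 7) - 12)² = (-1*4 - 12)² = (-4 - 12)² = (-16)² = 256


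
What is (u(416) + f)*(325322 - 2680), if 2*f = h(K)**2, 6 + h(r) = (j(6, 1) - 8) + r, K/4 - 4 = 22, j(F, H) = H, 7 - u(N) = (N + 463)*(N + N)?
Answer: -234618970881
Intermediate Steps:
u(N) = 7 - 2*N*(463 + N) (u(N) = 7 - (N + 463)*(N + N) = 7 - (463 + N)*2*N = 7 - 2*N*(463 + N))
K = 104 (K = 16 + 4*22 = 16 + 88 = 104)
h(r) = -13 + r (h(r) = -6 + ((1 - 8) + r) = -6 + (-7 + r) = -13 + r)
f = 8281/2 (f = (-13 + 104)**2/2 = (1/2)*91**2 = (1/2)*8281 = 8281/2 ≈ 4140.5)
(u(416) + f)*(325322 - 2680) = ((7 - 926*416 - 2*416**2) + 8281/2)*(325322 - 2680) = ((7 - 385216 - 2*173056) + 8281/2)*322642 = ((7 - 385216 - 346112) + 8281/2)*322642 = (-731321 + 8281/2)*322642 = -1454361/2*322642 = -234618970881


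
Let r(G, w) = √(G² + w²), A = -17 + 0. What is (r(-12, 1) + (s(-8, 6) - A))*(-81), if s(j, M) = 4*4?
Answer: -2673 - 81*√145 ≈ -3648.4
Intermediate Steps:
s(j, M) = 16
A = -17
(r(-12, 1) + (s(-8, 6) - A))*(-81) = (√((-12)² + 1²) + (16 - 1*(-17)))*(-81) = (√(144 + 1) + (16 + 17))*(-81) = (√145 + 33)*(-81) = (33 + √145)*(-81) = -2673 - 81*√145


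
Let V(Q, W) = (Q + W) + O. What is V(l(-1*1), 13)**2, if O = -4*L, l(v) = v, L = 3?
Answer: 0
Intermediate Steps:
O = -12 (O = -4*3 = -12)
V(Q, W) = -12 + Q + W (V(Q, W) = (Q + W) - 12 = -12 + Q + W)
V(l(-1*1), 13)**2 = (-12 - 1*1 + 13)**2 = (-12 - 1 + 13)**2 = 0**2 = 0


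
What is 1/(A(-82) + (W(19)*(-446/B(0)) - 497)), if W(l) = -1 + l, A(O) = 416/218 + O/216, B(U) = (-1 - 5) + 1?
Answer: 58860/65342171 ≈ 0.00090080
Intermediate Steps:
B(U) = -5 (B(U) = -6 + 1 = -5)
A(O) = 208/109 + O/216 (A(O) = 416*(1/218) + O*(1/216) = 208/109 + O/216)
1/(A(-82) + (W(19)*(-446/B(0)) - 497)) = 1/((208/109 + (1/216)*(-82)) + ((-1 + 19)*(-446/(-5)) - 497)) = 1/((208/109 - 41/108) + (18*(-446*(-⅕)) - 497)) = 1/(17995/11772 + (18*(446/5) - 497)) = 1/(17995/11772 + (8028/5 - 497)) = 1/(17995/11772 + 5543/5) = 1/(65342171/58860) = 58860/65342171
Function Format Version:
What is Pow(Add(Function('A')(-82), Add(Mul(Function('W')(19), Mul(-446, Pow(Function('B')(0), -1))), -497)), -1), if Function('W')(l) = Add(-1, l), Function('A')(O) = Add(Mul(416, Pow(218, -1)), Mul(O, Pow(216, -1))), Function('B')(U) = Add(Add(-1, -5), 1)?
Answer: Rational(58860, 65342171) ≈ 0.00090080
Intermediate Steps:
Function('B')(U) = -5 (Function('B')(U) = Add(-6, 1) = -5)
Function('A')(O) = Add(Rational(208, 109), Mul(Rational(1, 216), O)) (Function('A')(O) = Add(Mul(416, Rational(1, 218)), Mul(O, Rational(1, 216))) = Add(Rational(208, 109), Mul(Rational(1, 216), O)))
Pow(Add(Function('A')(-82), Add(Mul(Function('W')(19), Mul(-446, Pow(Function('B')(0), -1))), -497)), -1) = Pow(Add(Add(Rational(208, 109), Mul(Rational(1, 216), -82)), Add(Mul(Add(-1, 19), Mul(-446, Pow(-5, -1))), -497)), -1) = Pow(Add(Add(Rational(208, 109), Rational(-41, 108)), Add(Mul(18, Mul(-446, Rational(-1, 5))), -497)), -1) = Pow(Add(Rational(17995, 11772), Add(Mul(18, Rational(446, 5)), -497)), -1) = Pow(Add(Rational(17995, 11772), Add(Rational(8028, 5), -497)), -1) = Pow(Add(Rational(17995, 11772), Rational(5543, 5)), -1) = Pow(Rational(65342171, 58860), -1) = Rational(58860, 65342171)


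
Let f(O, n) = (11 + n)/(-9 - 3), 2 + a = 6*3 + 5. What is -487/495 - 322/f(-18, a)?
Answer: 237137/1980 ≈ 119.77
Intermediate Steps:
a = 21 (a = -2 + (6*3 + 5) = -2 + (18 + 5) = -2 + 23 = 21)
f(O, n) = -11/12 - n/12 (f(O, n) = (11 + n)/(-12) = (11 + n)*(-1/12) = -11/12 - n/12)
-487/495 - 322/f(-18, a) = -487/495 - 322/(-11/12 - 1/12*21) = -487*1/495 - 322/(-11/12 - 7/4) = -487/495 - 322/(-8/3) = -487/495 - 322*(-3/8) = -487/495 + 483/4 = 237137/1980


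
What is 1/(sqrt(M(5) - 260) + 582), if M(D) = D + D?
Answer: 291/169487 - 5*I*sqrt(10)/338974 ≈ 0.0017169 - 4.6645e-5*I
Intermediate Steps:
M(D) = 2*D
1/(sqrt(M(5) - 260) + 582) = 1/(sqrt(2*5 - 260) + 582) = 1/(sqrt(10 - 260) + 582) = 1/(sqrt(-250) + 582) = 1/(5*I*sqrt(10) + 582) = 1/(582 + 5*I*sqrt(10))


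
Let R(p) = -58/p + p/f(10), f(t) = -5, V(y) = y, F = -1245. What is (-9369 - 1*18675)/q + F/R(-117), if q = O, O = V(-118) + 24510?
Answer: -4539332619/85243942 ≈ -53.251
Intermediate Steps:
O = 24392 (O = -118 + 24510 = 24392)
q = 24392
R(p) = -58/p - p/5 (R(p) = -58/p + p/(-5) = -58/p + p*(-1/5) = -58/p - p/5)
(-9369 - 1*18675)/q + F/R(-117) = (-9369 - 1*18675)/24392 - 1245/(-58/(-117) - 1/5*(-117)) = (-9369 - 18675)*(1/24392) - 1245/(-58*(-1/117) + 117/5) = -28044*1/24392 - 1245/(58/117 + 117/5) = -7011/6098 - 1245/13979/585 = -7011/6098 - 1245*585/13979 = -7011/6098 - 728325/13979 = -4539332619/85243942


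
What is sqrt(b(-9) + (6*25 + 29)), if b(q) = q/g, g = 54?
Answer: sqrt(6438)/6 ≈ 13.373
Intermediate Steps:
b(q) = q/54
sqrt(b(-9) + (6*25 + 29)) = sqrt((1/54)*(-9) + (6*25 + 29)) = sqrt(-1/6 + (150 + 29)) = sqrt(-1/6 + 179) = sqrt(1073/6) = sqrt(6438)/6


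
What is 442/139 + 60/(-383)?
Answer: 160946/53237 ≈ 3.0232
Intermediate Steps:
442/139 + 60/(-383) = 442*(1/139) + 60*(-1/383) = 442/139 - 60/383 = 160946/53237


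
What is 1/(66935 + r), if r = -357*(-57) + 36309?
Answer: 1/123593 ≈ 8.0911e-6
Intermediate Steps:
r = 56658 (r = 20349 + 36309 = 56658)
1/(66935 + r) = 1/(66935 + 56658) = 1/123593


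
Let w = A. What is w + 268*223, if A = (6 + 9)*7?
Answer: 59869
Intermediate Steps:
A = 105 (A = 15*7 = 105)
w = 105
w + 268*223 = 105 + 268*223 = 105 + 59764 = 59869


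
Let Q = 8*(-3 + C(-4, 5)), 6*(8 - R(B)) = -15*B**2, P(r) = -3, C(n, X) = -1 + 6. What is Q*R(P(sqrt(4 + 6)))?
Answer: 488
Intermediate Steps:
C(n, X) = 5
R(B) = 8 + 5*B**2/2 (R(B) = 8 - (-5)*B**2/2 = 8 + 5*B**2/2)
Q = 16 (Q = 8*(-3 + 5) = 8*2 = 16)
Q*R(P(sqrt(4 + 6))) = 16*(8 + (5/2)*(-3)**2) = 16*(8 + (5/2)*9) = 16*(8 + 45/2) = 16*(61/2) = 488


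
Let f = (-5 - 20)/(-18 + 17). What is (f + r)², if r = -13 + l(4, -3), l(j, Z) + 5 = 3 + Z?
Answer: 49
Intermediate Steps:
l(j, Z) = -2 + Z (l(j, Z) = -5 + (3 + Z) = -2 + Z)
f = 25 (f = -25/(-1) = -25*(-1) = 25)
r = -18 (r = -13 + (-2 - 3) = -13 - 5 = -18)
(f + r)² = (25 - 18)² = 7² = 49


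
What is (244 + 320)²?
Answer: 318096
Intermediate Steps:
(244 + 320)² = 564² = 318096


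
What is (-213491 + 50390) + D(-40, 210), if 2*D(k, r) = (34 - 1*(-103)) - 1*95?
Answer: -163080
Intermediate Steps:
D(k, r) = 21 (D(k, r) = ((34 - 1*(-103)) - 1*95)/2 = ((34 + 103) - 95)/2 = (137 - 95)/2 = (½)*42 = 21)
(-213491 + 50390) + D(-40, 210) = (-213491 + 50390) + 21 = -163101 + 21 = -163080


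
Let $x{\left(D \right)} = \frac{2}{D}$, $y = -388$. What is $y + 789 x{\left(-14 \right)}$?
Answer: $- \frac{3505}{7} \approx -500.71$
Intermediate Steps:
$y + 789 x{\left(-14 \right)} = -388 + 789 \frac{2}{-14} = -388 + 789 \cdot 2 \left(- \frac{1}{14}\right) = -388 + 789 \left(- \frac{1}{7}\right) = -388 - \frac{789}{7} = - \frac{3505}{7}$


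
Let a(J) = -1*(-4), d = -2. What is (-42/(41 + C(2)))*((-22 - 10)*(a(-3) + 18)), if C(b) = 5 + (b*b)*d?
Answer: 14784/19 ≈ 778.11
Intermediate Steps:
C(b) = 5 - 2*b² (C(b) = 5 + (b*b)*(-2) = 5 + b²*(-2) = 5 - 2*b²)
a(J) = 4
(-42/(41 + C(2)))*((-22 - 10)*(a(-3) + 18)) = (-42/(41 + (5 - 2*2²)))*((-22 - 10)*(4 + 18)) = (-42/(41 + (5 - 2*4)))*(-32*22) = -42/(41 + (5 - 8))*(-704) = -42/(41 - 3)*(-704) = -42/38*(-704) = -42*1/38*(-704) = -21/19*(-704) = 14784/19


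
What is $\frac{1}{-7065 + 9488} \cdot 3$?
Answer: $\frac{3}{2423} \approx 0.0012381$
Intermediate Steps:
$\frac{1}{-7065 + 9488} \cdot 3 = \frac{1}{2423} \cdot 3 = \frac{3}{2423}$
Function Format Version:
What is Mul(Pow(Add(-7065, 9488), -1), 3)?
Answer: Rational(3, 2423) ≈ 0.0012381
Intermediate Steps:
Mul(Pow(Add(-7065, 9488), -1), 3) = Mul(Pow(2423, -1), 3) = Mul(Rational(1, 2423), 3) = Rational(3, 2423)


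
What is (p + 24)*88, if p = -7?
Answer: 1496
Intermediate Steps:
(p + 24)*88 = (-7 + 24)*88 = 17*88 = 1496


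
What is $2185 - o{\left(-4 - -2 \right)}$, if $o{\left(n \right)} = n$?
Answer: $2187$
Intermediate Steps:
$2185 - o{\left(-4 - -2 \right)} = 2185 - \left(-4 - -2\right) = 2185 - \left(-4 + 2\right) = 2185 - -2 = 2185 + 2 = 2187$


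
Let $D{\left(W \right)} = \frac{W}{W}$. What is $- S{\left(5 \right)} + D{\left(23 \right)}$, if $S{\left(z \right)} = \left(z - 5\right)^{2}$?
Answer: $1$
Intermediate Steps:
$S{\left(z \right)} = \left(-5 + z\right)^{2}$
$D{\left(W \right)} = 1$
$- S{\left(5 \right)} + D{\left(23 \right)} = - \left(-5 + 5\right)^{2} + 1 = - 0^{2} + 1 = \left(-1\right) 0 + 1 = 0 + 1 = 1$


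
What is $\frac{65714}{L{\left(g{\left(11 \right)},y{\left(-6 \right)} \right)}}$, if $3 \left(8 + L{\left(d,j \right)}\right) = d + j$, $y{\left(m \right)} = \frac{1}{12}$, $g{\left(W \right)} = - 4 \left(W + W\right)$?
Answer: $- \frac{2365704}{1343} \approx -1761.5$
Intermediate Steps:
$g{\left(W \right)} = - 8 W$ ($g{\left(W \right)} = - 4 \cdot 2 W = - 8 W$)
$y{\left(m \right)} = \frac{1}{12}$
$L{\left(d,j \right)} = -8 + \frac{d}{3} + \frac{j}{3}$ ($L{\left(d,j \right)} = -8 + \frac{d + j}{3} = -8 + \left(\frac{d}{3} + \frac{j}{3}\right) = -8 + \frac{d}{3} + \frac{j}{3}$)
$\frac{65714}{L{\left(g{\left(11 \right)},y{\left(-6 \right)} \right)}} = \frac{65714}{-8 + \frac{\left(-8\right) 11}{3} + \frac{1}{3} \cdot \frac{1}{12}} = \frac{65714}{-8 + \frac{1}{3} \left(-88\right) + \frac{1}{36}} = \frac{65714}{-8 - \frac{88}{3} + \frac{1}{36}} = \frac{65714}{- \frac{1343}{36}} = 65714 \left(- \frac{36}{1343}\right) = - \frac{2365704}{1343}$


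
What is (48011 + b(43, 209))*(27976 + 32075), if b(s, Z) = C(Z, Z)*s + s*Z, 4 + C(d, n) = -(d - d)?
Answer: 3412458126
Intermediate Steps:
C(d, n) = -4 (C(d, n) = -4 - (d - d) = -4 - 1*0 = -4 + 0 = -4)
b(s, Z) = -4*s + Z*s (b(s, Z) = -4*s + s*Z = -4*s + Z*s)
(48011 + b(43, 209))*(27976 + 32075) = (48011 + 43*(-4 + 209))*(27976 + 32075) = (48011 + 43*205)*60051 = (48011 + 8815)*60051 = 56826*60051 = 3412458126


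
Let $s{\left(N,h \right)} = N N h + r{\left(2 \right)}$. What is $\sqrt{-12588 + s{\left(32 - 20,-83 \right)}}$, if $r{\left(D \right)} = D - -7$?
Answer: $i \sqrt{24531} \approx 156.62 i$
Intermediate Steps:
$r{\left(D \right)} = 7 + D$ ($r{\left(D \right)} = D + 7 = 7 + D$)
$s{\left(N,h \right)} = 9 + h N^{2}$ ($s{\left(N,h \right)} = N N h + \left(7 + 2\right) = N^{2} h + 9 = h N^{2} + 9 = 9 + h N^{2}$)
$\sqrt{-12588 + s{\left(32 - 20,-83 \right)}} = \sqrt{-12588 + \left(9 - 83 \left(32 - 20\right)^{2}\right)} = \sqrt{-12588 + \left(9 - 83 \cdot 12^{2}\right)} = \sqrt{-12588 + \left(9 - 11952\right)} = \sqrt{-12588 - 11943} = \sqrt{-24531} = i \sqrt{24531}$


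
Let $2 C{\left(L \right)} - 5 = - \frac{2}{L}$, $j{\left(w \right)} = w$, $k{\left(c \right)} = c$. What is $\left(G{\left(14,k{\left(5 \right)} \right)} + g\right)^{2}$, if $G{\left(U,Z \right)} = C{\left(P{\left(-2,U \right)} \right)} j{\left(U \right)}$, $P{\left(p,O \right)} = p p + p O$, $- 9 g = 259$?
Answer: $\frac{60025}{1296} \approx 46.316$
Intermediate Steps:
$g = - \frac{259}{9}$ ($g = \left(- \frac{1}{9}\right) 259 = - \frac{259}{9} \approx -28.778$)
$P{\left(p,O \right)} = p^{2} + O p$
$C{\left(L \right)} = \frac{5}{2} - \frac{1}{L}$ ($C{\left(L \right)} = \frac{5}{2} + \frac{\left(-2\right) \frac{1}{L}}{2} = \frac{5}{2} - \frac{1}{L}$)
$G{\left(U,Z \right)} = U \left(\frac{5}{2} - \frac{1}{4 - 2 U}\right)$ ($G{\left(U,Z \right)} = \left(\frac{5}{2} - \frac{1}{\left(-2\right) \left(U - 2\right)}\right) U = \left(\frac{5}{2} - \frac{1}{\left(-2\right) \left(-2 + U\right)}\right) U = \left(\frac{5}{2} - \frac{1}{4 - 2 U}\right) U = U \left(\frac{5}{2} - \frac{1}{4 - 2 U}\right)$)
$\left(G{\left(14,k{\left(5 \right)} \right)} + g\right)^{2} = \left(\frac{1}{2} \cdot 14 \frac{1}{2 - 14} \left(9 - 70\right) - \frac{259}{9}\right)^{2} = \left(\frac{1}{2} \cdot 14 \frac{1}{-12} \left(-61\right) - \frac{259}{9}\right)^{2} = \left(\frac{1}{2} \cdot 14 \left(- \frac{1}{12}\right) \left(-61\right) - \frac{259}{9}\right)^{2} = \left(\frac{427}{12} - \frac{259}{9}\right)^{2} = \left(\frac{245}{36}\right)^{2} = \frac{60025}{1296}$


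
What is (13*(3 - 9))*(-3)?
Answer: 234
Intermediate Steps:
(13*(3 - 9))*(-3) = (13*(-6))*(-3) = -78*(-3) = 234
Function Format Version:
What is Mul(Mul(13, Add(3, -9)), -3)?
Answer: 234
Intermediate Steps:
Mul(Mul(13, Add(3, -9)), -3) = Mul(Mul(13, -6), -3) = Mul(-78, -3) = 234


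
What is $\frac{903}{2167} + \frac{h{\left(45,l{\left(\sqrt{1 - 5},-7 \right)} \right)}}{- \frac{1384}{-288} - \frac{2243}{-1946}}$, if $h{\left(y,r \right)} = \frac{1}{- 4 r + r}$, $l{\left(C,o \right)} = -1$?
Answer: $\frac{19432791}{41114491} \approx 0.47265$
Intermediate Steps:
$h{\left(y,r \right)} = - \frac{1}{3 r}$ ($h{\left(y,r \right)} = \frac{1}{\left(-3\right) r} = - \frac{1}{3 r}$)
$\frac{903}{2167} + \frac{h{\left(45,l{\left(\sqrt{1 - 5},-7 \right)} \right)}}{- \frac{1384}{-288} - \frac{2243}{-1946}} = \frac{903}{2167} + \frac{\left(- \frac{1}{3}\right) \frac{1}{-1}}{- \frac{1384}{-288} - \frac{2243}{-1946}} = 903 \cdot \frac{1}{2167} + \frac{\left(- \frac{1}{3}\right) \left(-1\right)}{\left(-1384\right) \left(- \frac{1}{288}\right) - - \frac{2243}{1946}} = \frac{903}{2167} + \frac{1}{3 \left(\frac{173}{36} + \frac{2243}{1946}\right)} = \frac{903}{2167} + \frac{1}{3 \cdot \frac{208703}{35028}} = \frac{903}{2167} + \frac{1}{3} \cdot \frac{35028}{208703} = \frac{903}{2167} + \frac{11676}{208703} = \frac{19432791}{41114491}$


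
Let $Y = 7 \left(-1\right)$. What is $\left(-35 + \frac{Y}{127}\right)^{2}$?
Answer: $\frac{19820304}{16129} \approx 1228.9$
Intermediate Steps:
$Y = -7$
$\left(-35 + \frac{Y}{127}\right)^{2} = \left(-35 - \frac{7}{127}\right)^{2} = \left(- \frac{4452}{127}\right)^{2} = \frac{19820304}{16129}$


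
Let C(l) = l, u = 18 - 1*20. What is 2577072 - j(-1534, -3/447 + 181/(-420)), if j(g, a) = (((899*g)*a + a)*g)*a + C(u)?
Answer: -157685461028160931/391625640 ≈ -4.0264e+8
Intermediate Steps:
u = -2 (u = 18 - 20 = -2)
j(g, a) = -2 + a*g*(a + 899*a*g) (j(g, a) = (((899*g)*a + a)*g)*a - 2 = ((899*a*g + a)*g)*a - 2 = ((a + 899*a*g)*g)*a - 2 = (g*(a + 899*a*g))*a - 2 = a*g*(a + 899*a*g) - 2 = -2 + a*g*(a + 899*a*g))
2577072 - j(-1534, -3/447 + 181/(-420)) = 2577072 - (-2 - 1534*(-3/447 + 181/(-420))² + 899*(-3/447 + 181/(-420))²*(-1534)²) = 2577072 - (-2 - 1534*(-3*1/447 + 181*(-1/420))² + 899*(-3*1/447 + 181*(-1/420))²*2353156) = 2577072 - (-2 - 1534*(-1/149 - 181/420)² + 899*(-1/149 - 181/420)²*2353156) = 2577072 - (-2 - 1534*(-27389/62580)² + 899*(-27389/62580)²*2353156) = 2577072 - (-2 - 1534*750157321/3916256400 + 899*(750157321/3916256400)*2353156) = 2577072 - (-2 - 575370665207/1958128200 + 396737060892178331/979064100) = 2577072 - 1*158694708499487011/391625640 = 2577072 - 158694708499487011/391625640 = -157685461028160931/391625640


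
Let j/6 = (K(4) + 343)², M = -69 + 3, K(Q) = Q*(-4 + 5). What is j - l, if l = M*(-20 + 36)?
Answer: 723510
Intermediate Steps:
K(Q) = Q (K(Q) = Q*1 = Q)
M = -66
l = -1056 (l = -66*(-20 + 36) = -66*16 = -1056)
j = 722454 (j = 6*(4 + 343)² = 6*347² = 6*120409 = 722454)
j - l = 722454 - 1*(-1056) = 722454 + 1056 = 723510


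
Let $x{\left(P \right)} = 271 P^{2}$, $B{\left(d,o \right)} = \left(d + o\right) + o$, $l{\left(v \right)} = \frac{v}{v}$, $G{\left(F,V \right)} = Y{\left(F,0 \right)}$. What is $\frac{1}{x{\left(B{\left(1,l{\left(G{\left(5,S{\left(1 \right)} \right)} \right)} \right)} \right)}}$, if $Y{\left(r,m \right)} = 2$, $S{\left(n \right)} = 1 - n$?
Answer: $\frac{1}{2439} \approx 0.00041$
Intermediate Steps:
$G{\left(F,V \right)} = 2$
$l{\left(v \right)} = 1$
$B{\left(d,o \right)} = d + 2 o$
$\frac{1}{x{\left(B{\left(1,l{\left(G{\left(5,S{\left(1 \right)} \right)} \right)} \right)} \right)}} = \frac{1}{271 \left(1 + 2 \cdot 1\right)^{2}} = \frac{1}{271 \left(1 + 2\right)^{2}} = \frac{1}{271 \cdot 3^{2}} = \frac{1}{271 \cdot 9} = \frac{1}{2439}$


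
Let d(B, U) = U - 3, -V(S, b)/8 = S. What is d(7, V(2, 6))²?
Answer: 361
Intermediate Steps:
V(S, b) = -8*S
d(B, U) = -3 + U
d(7, V(2, 6))² = (-3 - 8*2)² = (-3 - 16)² = (-19)² = 361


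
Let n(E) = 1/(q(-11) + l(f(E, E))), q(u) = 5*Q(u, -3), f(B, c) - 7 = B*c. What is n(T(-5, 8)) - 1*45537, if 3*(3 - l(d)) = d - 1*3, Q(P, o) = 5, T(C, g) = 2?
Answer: -3460809/76 ≈ -45537.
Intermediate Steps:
f(B, c) = 7 + B*c
l(d) = 4 - d/3 (l(d) = 3 - (d - 1*3)/3 = 3 - (d - 3)/3 = 3 - (-3 + d)/3 = 3 + (1 - d/3) = 4 - d/3)
q(u) = 25 (q(u) = 5*5 = 25)
n(E) = 1/(80/3 - E**2/3) (n(E) = 1/(25 + (4 - (7 + E*E)/3)) = 1/(25 + (4 - (7 + E**2)/3)) = 1/(25 + (4 + (-7/3 - E**2/3))) = 1/(25 + (5/3 - E**2/3)) = 1/(80/3 - E**2/3))
n(T(-5, 8)) - 1*45537 = -3/(-80 + 2**2) - 1*45537 = -3/(-80 + 4) - 45537 = -3/(-76) - 45537 = -3*(-1/76) - 45537 = 3/76 - 45537 = -3460809/76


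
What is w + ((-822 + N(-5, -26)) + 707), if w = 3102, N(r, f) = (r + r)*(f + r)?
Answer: 3297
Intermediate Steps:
N(r, f) = 2*r*(f + r) (N(r, f) = (2*r)*(f + r) = 2*r*(f + r))
w + ((-822 + N(-5, -26)) + 707) = 3102 + ((-822 + 2*(-5)*(-26 - 5)) + 707) = 3102 + ((-822 + 2*(-5)*(-31)) + 707) = 3102 + ((-822 + 310) + 707) = 3102 + (-512 + 707) = 3102 + 195 = 3297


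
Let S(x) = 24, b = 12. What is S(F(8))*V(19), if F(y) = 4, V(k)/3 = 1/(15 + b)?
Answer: 8/3 ≈ 2.6667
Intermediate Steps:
V(k) = ⅑ (V(k) = 3/(15 + 12) = 3/27 = 3*(1/27) = ⅑)
S(F(8))*V(19) = 24*(⅑) = 8/3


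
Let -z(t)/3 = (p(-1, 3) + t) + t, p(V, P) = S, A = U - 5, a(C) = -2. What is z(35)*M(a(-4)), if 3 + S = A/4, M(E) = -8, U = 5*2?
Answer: 1638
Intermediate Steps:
U = 10
A = 5 (A = 10 - 5 = 5)
S = -7/4 (S = -3 + 5/4 = -7/4 ≈ -1.7500)
p(V, P) = -7/4
z(t) = 21/4 - 6*t (z(t) = -3*((-7/4 + t) + t) = -3*(-7/4 + 2*t) = 21/4 - 6*t)
z(35)*M(a(-4)) = (21/4 - 6*35)*(-8) = (21/4 - 210)*(-8) = -819/4*(-8) = 1638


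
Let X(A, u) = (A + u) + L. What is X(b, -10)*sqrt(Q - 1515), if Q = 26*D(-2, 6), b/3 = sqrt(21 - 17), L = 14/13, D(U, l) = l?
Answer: -114*I*sqrt(151)/13 ≈ -107.76*I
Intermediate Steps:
L = 14/13 (L = 14*(1/13) = 14/13 ≈ 1.0769)
b = 6 (b = 3*sqrt(21 - 17) = 3*sqrt(4) = 3*2 = 6)
Q = 156 (Q = 26*6 = 156)
X(A, u) = 14/13 + A + u (X(A, u) = (A + u) + 14/13 = 14/13 + A + u)
X(b, -10)*sqrt(Q - 1515) = (14/13 + 6 - 10)*sqrt(156 - 1515) = -114*I*sqrt(151)/13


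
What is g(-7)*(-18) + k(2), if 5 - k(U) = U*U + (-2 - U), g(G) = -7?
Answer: 131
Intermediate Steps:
k(U) = 7 + U - U² (k(U) = 5 - (U*U + (-2 - U)) = 5 - (U² + (-2 - U)) = 5 - (-2 + U² - U) = 5 + (2 + U - U²) = 7 + U - U²)
g(-7)*(-18) + k(2) = -7*(-18) + (7 + 2 - 1*2²) = 126 + (7 + 2 - 1*4) = 126 + (7 + 2 - 4) = 126 + 5 = 131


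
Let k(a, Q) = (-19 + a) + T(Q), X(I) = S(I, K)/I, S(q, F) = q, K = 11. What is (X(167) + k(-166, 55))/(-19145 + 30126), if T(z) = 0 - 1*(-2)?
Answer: -182/10981 ≈ -0.016574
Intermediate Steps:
T(z) = 2 (T(z) = 0 + 2 = 2)
X(I) = 1 (X(I) = I/I = 1)
k(a, Q) = -17 + a (k(a, Q) = (-19 + a) + 2 = -17 + a)
(X(167) + k(-166, 55))/(-19145 + 30126) = (1 + (-17 - 166))/(-19145 + 30126) = (1 - 183)/10981 = -182*1/10981 = -182/10981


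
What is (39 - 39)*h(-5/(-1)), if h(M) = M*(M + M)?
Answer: 0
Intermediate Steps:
h(M) = 2*M² (h(M) = M*(2*M) = 2*M²)
(39 - 39)*h(-5/(-1)) = (39 - 39)*(2*(-5/(-1))²) = 0*(2*(-5*(-1))²) = 0*(2*5²) = 0*(2*25) = 0*50 = 0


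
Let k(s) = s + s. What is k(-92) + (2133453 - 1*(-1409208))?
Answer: 3542477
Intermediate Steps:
k(s) = 2*s
k(-92) + (2133453 - 1*(-1409208)) = 2*(-92) + (2133453 - 1*(-1409208)) = -184 + (2133453 + 1409208) = -184 + 3542661 = 3542477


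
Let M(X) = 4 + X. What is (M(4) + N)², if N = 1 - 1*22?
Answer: 169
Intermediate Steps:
N = -21 (N = 1 - 22 = -21)
(M(4) + N)² = ((4 + 4) - 21)² = (8 - 21)² = (-13)² = 169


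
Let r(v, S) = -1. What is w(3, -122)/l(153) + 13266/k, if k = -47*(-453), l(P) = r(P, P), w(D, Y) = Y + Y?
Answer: 1736090/7097 ≈ 244.62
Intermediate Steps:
w(D, Y) = 2*Y
l(P) = -1
k = 21291
w(3, -122)/l(153) + 13266/k = (2*(-122))/(-1) + 13266/21291 = -244*(-1) + 13266*(1/21291) = 244 + 4422/7097 = 1736090/7097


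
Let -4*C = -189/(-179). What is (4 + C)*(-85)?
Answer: -227375/716 ≈ -317.56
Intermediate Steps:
C = -189/716 (C = -(-189)/(4*(-179)) = -(-189)*(-1)/(4*179) = -1/4*189/179 = -189/716 ≈ -0.26397)
(4 + C)*(-85) = (4 - 189/716)*(-85) = (2675/716)*(-85) = -227375/716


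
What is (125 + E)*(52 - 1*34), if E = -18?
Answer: 1926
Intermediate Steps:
(125 + E)*(52 - 1*34) = (125 - 18)*(52 - 1*34) = 107*(52 - 34) = 107*18 = 1926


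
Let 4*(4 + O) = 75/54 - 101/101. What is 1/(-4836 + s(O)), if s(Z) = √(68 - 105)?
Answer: -4836/23386933 - I*√37/23386933 ≈ -0.00020678 - 2.6009e-7*I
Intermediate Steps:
O = -281/72 (O = -4 + (75/54 - 101/101)/4 = -4 + (75*(1/54) - 101*1/101)/4 = -4 + (25/18 - 1)/4 = -4 + (¼)*(7/18) = -4 + 7/72 = -281/72 ≈ -3.9028)
s(Z) = I*√37 (s(Z) = √(-37) = I*√37)
1/(-4836 + s(O)) = 1/(-4836 + I*√37)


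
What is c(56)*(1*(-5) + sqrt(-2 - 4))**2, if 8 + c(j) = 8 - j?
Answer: -1064 + 560*I*sqrt(6) ≈ -1064.0 + 1371.7*I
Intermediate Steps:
c(j) = -j (c(j) = -8 + (8 - j) = -j)
c(56)*(1*(-5) + sqrt(-2 - 4))**2 = (-1*56)*(1*(-5) + sqrt(-2 - 4))**2 = -56*(-5 + sqrt(-6))**2 = -56*(-5 + I*sqrt(6))**2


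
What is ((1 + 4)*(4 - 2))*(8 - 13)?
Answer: -50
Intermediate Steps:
((1 + 4)*(4 - 2))*(8 - 13) = (5*2)*(-5) = 10*(-5) = -50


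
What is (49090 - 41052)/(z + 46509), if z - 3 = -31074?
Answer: 4019/7719 ≈ 0.52066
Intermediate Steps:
z = -31071 (z = 3 - 31074 = -31071)
(49090 - 41052)/(z + 46509) = (49090 - 41052)/(-31071 + 46509) = 8038/15438 = 8038*(1/15438) = 4019/7719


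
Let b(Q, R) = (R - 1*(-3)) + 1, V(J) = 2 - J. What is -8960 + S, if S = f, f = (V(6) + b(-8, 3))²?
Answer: -8951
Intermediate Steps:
b(Q, R) = 4 + R (b(Q, R) = (R + 3) + 1 = (3 + R) + 1 = 4 + R)
f = 9 (f = ((2 - 1*6) + (4 + 3))² = ((2 - 6) + 7)² = (-4 + 7)² = 3² = 9)
S = 9
-8960 + S = -8960 + 9 = -8951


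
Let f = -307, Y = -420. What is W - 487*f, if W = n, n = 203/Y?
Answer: 8970511/60 ≈ 1.4951e+5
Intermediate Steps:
n = -29/60 (n = 203/(-420) = 203*(-1/420) = -29/60 ≈ -0.48333)
W = -29/60 ≈ -0.48333
W - 487*f = -29/60 - 487*(-307) = -29/60 + 149509 = 8970511/60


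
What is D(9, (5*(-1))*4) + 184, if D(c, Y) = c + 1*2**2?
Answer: 197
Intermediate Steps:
D(c, Y) = 4 + c (D(c, Y) = c + 1*4 = c + 4 = 4 + c)
D(9, (5*(-1))*4) + 184 = (4 + 9) + 184 = 13 + 184 = 197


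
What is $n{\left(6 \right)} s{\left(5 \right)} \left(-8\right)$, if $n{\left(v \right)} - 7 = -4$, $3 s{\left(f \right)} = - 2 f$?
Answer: $80$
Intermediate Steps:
$s{\left(f \right)} = - \frac{2 f}{3}$ ($s{\left(f \right)} = \frac{\left(-2\right) f}{3} = - \frac{2 f}{3}$)
$n{\left(v \right)} = 3$ ($n{\left(v \right)} = 7 - 4 = 3$)
$n{\left(6 \right)} s{\left(5 \right)} \left(-8\right) = 3 \left(\left(- \frac{2}{3}\right) 5\right) \left(-8\right) = 3 \left(- \frac{10}{3}\right) \left(-8\right) = \left(-10\right) \left(-8\right) = 80$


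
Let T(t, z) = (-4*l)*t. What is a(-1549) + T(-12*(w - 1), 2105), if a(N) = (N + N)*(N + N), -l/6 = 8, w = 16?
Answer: 9563044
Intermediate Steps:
l = -48 (l = -6*8 = -48)
a(N) = 4*N**2 (a(N) = (2*N)*(2*N) = 4*N**2)
T(t, z) = 192*t (T(t, z) = (-4*(-48))*t = 192*t)
a(-1549) + T(-12*(w - 1), 2105) = 4*(-1549)**2 + 192*(-12*(16 - 1)) = 4*2399401 + 192*(-12*15) = 9597604 + 192*(-180) = 9597604 - 34560 = 9563044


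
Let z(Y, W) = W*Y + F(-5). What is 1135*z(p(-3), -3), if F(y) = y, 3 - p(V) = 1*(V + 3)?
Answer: -15890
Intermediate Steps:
p(V) = -V (p(V) = 3 - (V + 3) = 3 - (3 + V) = 3 + (-3 - V) = -V)
z(Y, W) = -5 + W*Y (z(Y, W) = W*Y - 5 = -5 + W*Y)
1135*z(p(-3), -3) = 1135*(-5 - (-3)*(-3)) = 1135*(-5 - 3*3) = 1135*(-5 - 9) = 1135*(-14) = -15890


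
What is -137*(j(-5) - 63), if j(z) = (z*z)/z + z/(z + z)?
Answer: 18495/2 ≈ 9247.5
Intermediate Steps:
j(z) = 1/2 + z (j(z) = z**2/z + z/((2*z)) = z + z*(1/(2*z)) = z + 1/2 = 1/2 + z)
-137*(j(-5) - 63) = -137*((1/2 - 5) - 63) = -137*(-9/2 - 63) = -137*(-135/2) = 18495/2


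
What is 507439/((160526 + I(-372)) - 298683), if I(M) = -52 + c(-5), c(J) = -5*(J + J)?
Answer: -507439/138159 ≈ -3.6729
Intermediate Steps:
c(J) = -10*J
I(M) = -2 (I(M) = -52 - 10*(-5) = -52 + 50 = -2)
507439/((160526 + I(-372)) - 298683) = 507439/((160526 - 2) - 298683) = 507439/(160524 - 298683) = 507439/(-138159) = 507439*(-1/138159) = -507439/138159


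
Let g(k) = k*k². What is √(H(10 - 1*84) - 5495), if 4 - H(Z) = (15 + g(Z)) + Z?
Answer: 4*√24987 ≈ 632.29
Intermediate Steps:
g(k) = k³
H(Z) = -11 - Z - Z³ (H(Z) = 4 - ((15 + Z³) + Z) = 4 - (15 + Z + Z³) = 4 + (-15 - Z - Z³) = -11 - Z - Z³)
√(H(10 - 1*84) - 5495) = √((-11 - (10 - 1*84) - (10 - 1*84)³) - 5495) = √((-11 - (10 - 84) - (10 - 84)³) - 5495) = √((-11 - 1*(-74) - 1*(-74)³) - 5495) = √((-11 + 74 - 1*(-405224)) - 5495) = √((-11 + 74 + 405224) - 5495) = √(405287 - 5495) = √399792 = 4*√24987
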